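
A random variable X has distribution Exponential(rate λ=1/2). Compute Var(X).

For X ~ Exponential(rate λ=1/2):
Var(X) = 4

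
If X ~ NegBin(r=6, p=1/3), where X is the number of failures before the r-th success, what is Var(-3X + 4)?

For X ~ NegBin(r=6, p=1/3), where X is the number of failures before the r-th success:
Var(X) = 36
Var(-3X + 4) = (-3)² × Var(X) = 9 × 36 = 324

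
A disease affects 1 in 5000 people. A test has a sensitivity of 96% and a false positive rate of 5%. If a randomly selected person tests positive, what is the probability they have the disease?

Let D = the rare event, + = positive/flagged.
P(D) = 1/5000
P(+|D) = 96/100 = 24/25
P(+|D') = 5/100 = 1/20
P(+) = P(+|D)P(D) + P(+|D')P(D')
     = \frac{24}{25} × \frac{1}{5000} + \frac{1}{20} × \frac{4999}{5000}
     = \frac{25091}{500000}
P(D|+) = P(+|D)P(D)/P(+) = \frac{96}{25091}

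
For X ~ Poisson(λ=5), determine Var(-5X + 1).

For X ~ Poisson(λ=5):
Var(X) = 5
Var(-5X + 1) = (-5)² × Var(X) = 25 × 5 = 125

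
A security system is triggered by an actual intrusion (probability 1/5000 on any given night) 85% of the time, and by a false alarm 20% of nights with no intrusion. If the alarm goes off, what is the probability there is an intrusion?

Let D = the rare event, + = positive/flagged.
P(D) = 1/5000
P(+|D) = 85/100 = 17/20
P(+|D') = 20/100 = 1/5
P(+) = P(+|D)P(D) + P(+|D')P(D')
     = \frac{17}{20} × \frac{1}{5000} + \frac{1}{5} × \frac{4999}{5000}
     = \frac{20013}{100000}
P(D|+) = P(+|D)P(D)/P(+) = \frac{17}{20013}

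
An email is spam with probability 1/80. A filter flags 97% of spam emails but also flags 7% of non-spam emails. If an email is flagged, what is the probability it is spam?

Let D = the rare event, + = positive/flagged.
P(D) = 1/80
P(+|D) = 97/100
P(+|D') = 7/100
P(+) = P(+|D)P(D) + P(+|D')P(D')
     = \frac{97}{100} × \frac{1}{80} + \frac{7}{100} × \frac{79}{80}
     = \frac{13}{160}
P(D|+) = P(+|D)P(D)/P(+) = \frac{97}{650}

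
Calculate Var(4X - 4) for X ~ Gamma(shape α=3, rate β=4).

For X ~ Gamma(shape α=3, rate β=4):
Var(X) = \frac{3}{16}
Var(4X - 4) = (4)² × Var(X) = 16 × \frac{3}{16} = 3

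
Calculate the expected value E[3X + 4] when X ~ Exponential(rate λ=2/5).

For X ~ Exponential(rate λ=2/5):
E[X] = \frac{5}{2}
E[3X + 4] = 3 × E[X] + 4 = \frac{23}{2}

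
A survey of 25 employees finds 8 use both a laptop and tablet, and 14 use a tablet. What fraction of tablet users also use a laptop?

P(A ∩ B) = 8/25
P(B) = 14/25
P(A|B) = P(A ∩ B) / P(B) = (8/25) / (14/25) = 4/7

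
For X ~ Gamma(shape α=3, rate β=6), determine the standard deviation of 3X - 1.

For X ~ Gamma(shape α=3, rate β=6):
Var(X) = \frac{1}{12}
SD(X) = √(Var(X)) = √(\frac{1}{12}) = \frac{\sqrt{3}}{6}
SD(3X - 1) = |3| × SD(X) = 3 × \frac{\sqrt{3}}{6} = \frac{\sqrt{3}}{2}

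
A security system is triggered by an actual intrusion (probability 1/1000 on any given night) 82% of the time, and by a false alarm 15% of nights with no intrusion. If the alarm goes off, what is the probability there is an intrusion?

Let D = the rare event, + = positive/flagged.
P(D) = 1/1000
P(+|D) = 82/100 = 41/50
P(+|D') = 15/100 = 3/20
P(+) = P(+|D)P(D) + P(+|D')P(D')
     = \frac{41}{50} × \frac{1}{1000} + \frac{3}{20} × \frac{999}{1000}
     = \frac{15067}{100000}
P(D|+) = P(+|D)P(D)/P(+) = \frac{82}{15067}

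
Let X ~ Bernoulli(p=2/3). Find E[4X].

For X ~ Bernoulli(p=2/3):
E[X] = \frac{2}{3}
E[4X] = 4 × E[X] + 0 = \frac{8}{3}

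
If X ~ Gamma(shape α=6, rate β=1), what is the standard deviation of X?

For X ~ Gamma(shape α=6, rate β=1):
Var(X) = 6
SD(X) = √(Var(X)) = √(6) = \sqrt{6}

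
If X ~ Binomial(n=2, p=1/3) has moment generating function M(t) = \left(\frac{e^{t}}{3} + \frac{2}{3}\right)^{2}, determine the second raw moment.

To find E[X^2], compute M^(2)(0):
M^(1)(t) = \frac{2 \left(\frac{e^{t}}{3} + \frac{2}{3}\right) e^{t}}{3}
M^(2)(t) = \frac{2 \left(\frac{e^{t}}{3} + \frac{2}{3}\right) e^{t}}{3} + \frac{2 e^{2 t}}{9}
M^(2)(0) = \frac{8}{9}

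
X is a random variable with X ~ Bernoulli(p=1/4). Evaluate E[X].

For X ~ Bernoulli(p=1/4), the expected value is:
E[X] = \frac{1}{4}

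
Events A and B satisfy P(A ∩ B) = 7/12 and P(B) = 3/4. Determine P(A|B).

P(A|B) = P(A ∩ B) / P(B)
= (7/12) / (3/4)
= 7/9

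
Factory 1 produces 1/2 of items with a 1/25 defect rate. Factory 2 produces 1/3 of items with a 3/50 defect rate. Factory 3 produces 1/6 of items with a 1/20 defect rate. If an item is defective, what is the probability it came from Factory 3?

Using Bayes' theorem:
P(F1) = 1/2, P(D|F1) = 1/25
P(F2) = 1/3, P(D|F2) = 3/50
P(F3) = 1/6, P(D|F3) = 1/20
P(D) = P(D|F1)P(F1) + P(D|F2)P(F2) + P(D|F3)P(F3)
     = \frac{29}{600}
P(F3|D) = P(D|F3)P(F3) / P(D)
= \frac{5}{29}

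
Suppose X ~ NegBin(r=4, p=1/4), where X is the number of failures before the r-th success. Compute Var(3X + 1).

For X ~ NegBin(r=4, p=1/4), where X is the number of failures before the r-th success:
Var(X) = 48
Var(3X + 1) = (3)² × Var(X) = 9 × 48 = 432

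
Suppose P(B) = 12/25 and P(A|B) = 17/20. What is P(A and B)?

By definition, P(A|B) = P(A ∩ B) / P(B)
So P(A ∩ B) = P(A|B) × P(B)
= 17/20 × 12/25
= 51/125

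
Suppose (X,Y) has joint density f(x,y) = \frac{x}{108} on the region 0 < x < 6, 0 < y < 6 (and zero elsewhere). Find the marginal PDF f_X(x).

f_X(x) = ∫_0^6 f(x,y) dy
= ∫_0^6 \frac{x}{108} dy
= \frac{x}{18} for 0 < x < 6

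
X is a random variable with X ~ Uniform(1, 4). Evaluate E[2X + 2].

For X ~ Uniform(1, 4):
E[X] = \frac{5}{2}
E[2X + 2] = 2 × E[X] + 2 = 7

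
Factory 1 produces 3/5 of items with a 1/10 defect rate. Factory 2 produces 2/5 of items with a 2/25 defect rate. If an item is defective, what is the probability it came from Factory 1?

Using Bayes' theorem:
P(F1) = 3/5, P(D|F1) = 1/10
P(F2) = 2/5, P(D|F2) = 2/25
P(D) = P(D|F1)P(F1) + P(D|F2)P(F2)
     = \frac{23}{250}
P(F1|D) = P(D|F1)P(F1) / P(D)
= \frac{15}{23}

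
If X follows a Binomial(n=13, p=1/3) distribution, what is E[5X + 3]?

For X ~ Binomial(n=13, p=1/3):
E[X] = \frac{13}{3}
E[5X + 3] = 5 × E[X] + 3 = \frac{74}{3}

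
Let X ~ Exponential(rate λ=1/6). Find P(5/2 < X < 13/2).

P(5/2 < X < 13/2) = ∫_{5/2}^{13/2} f(x) dx
where f(x) = \frac{e^{- \frac{x}{6}}}{6}
= - \frac{1 - e^{\frac{2}{3}}}{e^{\frac{13}{12}}}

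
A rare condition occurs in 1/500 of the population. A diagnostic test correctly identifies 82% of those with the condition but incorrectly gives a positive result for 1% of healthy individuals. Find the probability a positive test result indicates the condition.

Let D = the rare event, + = positive/flagged.
P(D) = 1/500
P(+|D) = 82/100 = 41/50
P(+|D') = 1/100
P(+) = P(+|D)P(D) + P(+|D')P(D')
     = \frac{41}{50} × \frac{1}{500} + \frac{1}{100} × \frac{499}{500}
     = \frac{581}{50000}
P(D|+) = P(+|D)P(D)/P(+) = \frac{82}{581}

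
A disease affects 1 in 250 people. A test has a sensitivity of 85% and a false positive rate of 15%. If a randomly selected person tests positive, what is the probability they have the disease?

Let D = the rare event, + = positive/flagged.
P(D) = 1/250
P(+|D) = 85/100 = 17/20
P(+|D') = 15/100 = 3/20
P(+) = P(+|D)P(D) + P(+|D')P(D')
     = \frac{17}{20} × \frac{1}{250} + \frac{3}{20} × \frac{249}{250}
     = \frac{191}{1250}
P(D|+) = P(+|D)P(D)/P(+) = \frac{17}{764}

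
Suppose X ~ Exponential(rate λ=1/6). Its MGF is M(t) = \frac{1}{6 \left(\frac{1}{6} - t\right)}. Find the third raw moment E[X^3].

To find E[X^3], compute M^(3)(0):
M^(1)(t) = \frac{1}{6 \left(\frac{1}{6} - t\right)^{2}}
M^(2)(t) = \frac{1}{3 \left(\frac{1}{6} - t\right)^{3}}
M^(3)(t) = \frac{1}{\left(\frac{1}{6} - t\right)^{4}}
M^(3)(0) = 1296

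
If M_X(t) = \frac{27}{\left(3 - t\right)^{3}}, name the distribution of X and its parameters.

The MGF M(t) = \frac{27}{\left(3 - t\right)^{3}} is the standard form for the Gamma distribution.
Comparing with the known MGF formula identifies: Gamma(shape α=3, rate β=3)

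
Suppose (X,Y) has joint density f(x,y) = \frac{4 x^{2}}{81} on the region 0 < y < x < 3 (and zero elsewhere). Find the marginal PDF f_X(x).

f_X(x) = ∫_0^x \frac{4 x^{2}}{81} dy = \frac{4 x^{3}}{81}
for 0 < x < 3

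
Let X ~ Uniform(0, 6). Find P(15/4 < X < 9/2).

P(15/4 < X < 9/2) = ∫_{15/4}^{9/2} f(x) dx
where f(x) = \frac{1}{6}
= \frac{1}{8}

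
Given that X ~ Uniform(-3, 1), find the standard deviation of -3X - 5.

For X ~ Uniform(-3, 1):
Var(X) = \frac{4}{3}
SD(X) = √(Var(X)) = √(\frac{4}{3}) = \frac{2 \sqrt{3}}{3}
SD(-3X - 5) = |-3| × SD(X) = 3 × \frac{2 \sqrt{3}}{3} = 2 \sqrt{3}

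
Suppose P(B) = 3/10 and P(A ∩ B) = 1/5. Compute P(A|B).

P(A|B) = P(A ∩ B) / P(B)
= (1/5) / (3/10)
= 2/3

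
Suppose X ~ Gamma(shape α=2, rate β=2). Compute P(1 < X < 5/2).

P(1 < X < 5/2) = ∫_{1}^{5/2} f(x) dx
where f(x) = 4 x e^{- 2 x}
= \frac{3 \left(-2 + e^{3}\right)}{e^{5}}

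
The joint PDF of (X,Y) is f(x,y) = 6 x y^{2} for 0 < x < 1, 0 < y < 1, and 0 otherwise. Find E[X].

E[X] = ∫_0^1 ∫_0^1 x × f(x,y) dy dx
= ∫_0^1 ∫_0^1 x × (6 x y^{2}) dy dx
= \frac{2}{3}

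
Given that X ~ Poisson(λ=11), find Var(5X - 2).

For X ~ Poisson(λ=11):
Var(X) = 11
Var(5X - 2) = (5)² × Var(X) = 25 × 11 = 275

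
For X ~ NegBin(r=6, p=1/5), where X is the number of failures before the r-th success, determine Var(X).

For X ~ NegBin(r=6, p=1/5), where X is the number of failures before the r-th success:
Var(X) = 120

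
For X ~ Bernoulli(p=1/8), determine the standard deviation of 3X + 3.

For X ~ Bernoulli(p=1/8):
Var(X) = \frac{7}{64}
SD(X) = √(Var(X)) = √(\frac{7}{64}) = \frac{\sqrt{7}}{8}
SD(3X + 3) = |3| × SD(X) = 3 × \frac{\sqrt{7}}{8} = \frac{3 \sqrt{7}}{8}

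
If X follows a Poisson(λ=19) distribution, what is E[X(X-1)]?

E[X(X-1)] = E[X² - X] = E[X²] - E[X]
E[X] = 19
E[X²] = Var(X) + (E[X])² = 19 + (19)² = 380
E[X(X-1)] = 380 - 19 = 361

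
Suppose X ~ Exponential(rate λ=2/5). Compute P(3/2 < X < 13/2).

P(3/2 < X < 13/2) = ∫_{3/2}^{13/2} f(x) dx
where f(x) = \frac{2 e^{- \frac{2 x}{5}}}{5}
= - \frac{1 - e^{2}}{e^{\frac{13}{5}}}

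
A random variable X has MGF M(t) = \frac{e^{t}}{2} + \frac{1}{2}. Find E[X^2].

To find E[X^2], compute M^(2)(0):
M^(1)(t) = \frac{e^{t}}{2}
M^(2)(t) = \frac{e^{t}}{2}
M^(2)(0) = \frac{1}{2}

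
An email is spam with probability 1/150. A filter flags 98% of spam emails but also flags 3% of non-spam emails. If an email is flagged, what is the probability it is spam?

Let D = the rare event, + = positive/flagged.
P(D) = 1/150
P(+|D) = 98/100 = 49/50
P(+|D') = 3/100
P(+) = P(+|D)P(D) + P(+|D')P(D')
     = \frac{49}{50} × \frac{1}{150} + \frac{3}{100} × \frac{149}{150}
     = \frac{109}{3000}
P(D|+) = P(+|D)P(D)/P(+) = \frac{98}{545}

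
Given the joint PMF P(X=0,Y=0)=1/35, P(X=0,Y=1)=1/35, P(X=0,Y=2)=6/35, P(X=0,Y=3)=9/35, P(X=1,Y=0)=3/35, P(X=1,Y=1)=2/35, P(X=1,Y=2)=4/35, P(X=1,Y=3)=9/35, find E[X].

First find marginal of X:
P(X=0) = 17/35
P(X=1) = 18/35
E[X] = 0 × 17/35 + 1 × 18/35 = 18/35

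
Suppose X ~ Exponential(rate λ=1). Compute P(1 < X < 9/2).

P(1 < X < 9/2) = ∫_{1}^{9/2} f(x) dx
where f(x) = e^{- x}
= - \frac{1}{e^{\frac{9}{2}}} + e^{-1}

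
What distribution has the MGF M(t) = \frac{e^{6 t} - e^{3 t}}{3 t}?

The MGF M(t) = \frac{e^{6 t} - e^{3 t}}{3 t} is the standard form for the Uniform distribution.
Comparing with the known MGF formula identifies: Uniform(3, 6)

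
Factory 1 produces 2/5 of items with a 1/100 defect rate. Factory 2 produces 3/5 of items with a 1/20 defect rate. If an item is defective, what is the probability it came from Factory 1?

Using Bayes' theorem:
P(F1) = 2/5, P(D|F1) = 1/100
P(F2) = 3/5, P(D|F2) = 1/20
P(D) = P(D|F1)P(F1) + P(D|F2)P(F2)
     = \frac{17}{500}
P(F1|D) = P(D|F1)P(F1) / P(D)
= \frac{2}{17}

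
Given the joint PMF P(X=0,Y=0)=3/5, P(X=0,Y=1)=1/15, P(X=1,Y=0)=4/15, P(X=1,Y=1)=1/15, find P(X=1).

P(X=1) = P(X=1,Y=0) + P(X=1,Y=1)
= 4/15 + 1/15
= 1/3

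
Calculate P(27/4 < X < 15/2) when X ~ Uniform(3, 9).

P(27/4 < X < 15/2) = ∫_{27/4}^{15/2} f(x) dx
where f(x) = \frac{1}{6}
= \frac{1}{8}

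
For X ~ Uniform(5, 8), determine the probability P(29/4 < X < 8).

P(29/4 < X < 8) = ∫_{29/4}^{8} f(x) dx
where f(x) = \frac{1}{3}
= \frac{1}{4}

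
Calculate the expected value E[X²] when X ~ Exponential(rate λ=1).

Using the identity E[X²] = Var(X) + (E[X])²:
E[X] = 1
Var(X) = 1
E[X²] = 1 + (1)²
= 2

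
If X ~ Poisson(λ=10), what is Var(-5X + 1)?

For X ~ Poisson(λ=10):
Var(X) = 10
Var(-5X + 1) = (-5)² × Var(X) = 25 × 10 = 250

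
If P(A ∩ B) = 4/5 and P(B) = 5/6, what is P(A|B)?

P(A|B) = P(A ∩ B) / P(B)
= (4/5) / (5/6)
= 24/25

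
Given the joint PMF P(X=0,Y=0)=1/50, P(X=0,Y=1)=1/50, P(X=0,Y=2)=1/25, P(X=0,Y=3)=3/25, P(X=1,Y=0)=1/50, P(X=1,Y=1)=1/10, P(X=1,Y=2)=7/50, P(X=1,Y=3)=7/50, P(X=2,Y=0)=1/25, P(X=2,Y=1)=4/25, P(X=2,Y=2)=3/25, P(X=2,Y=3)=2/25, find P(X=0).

P(X=0) = P(X=0,Y=0) + P(X=0,Y=1) + P(X=0,Y=2) + P(X=0,Y=3)
= 1/50 + 1/50 + 1/25 + 3/25
= 1/5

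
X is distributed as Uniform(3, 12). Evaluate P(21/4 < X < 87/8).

P(21/4 < X < 87/8) = ∫_{21/4}^{87/8} f(x) dx
where f(x) = \frac{1}{9}
= \frac{5}{8}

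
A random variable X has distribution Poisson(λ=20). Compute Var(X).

For X ~ Poisson(λ=20):
Var(X) = 20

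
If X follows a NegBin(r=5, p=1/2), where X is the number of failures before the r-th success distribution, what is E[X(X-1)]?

E[X(X-1)] = E[X² - X] = E[X²] - E[X]
E[X] = 5
E[X²] = Var(X) + (E[X])² = 10 + (5)² = 35
E[X(X-1)] = 35 - 5 = 30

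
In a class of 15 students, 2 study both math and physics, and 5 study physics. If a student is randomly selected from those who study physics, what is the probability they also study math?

P(A ∩ B) = 2/15
P(B) = 5/15 = 1/3
P(A|B) = P(A ∩ B) / P(B) = (2/15) / (1/3) = 2/5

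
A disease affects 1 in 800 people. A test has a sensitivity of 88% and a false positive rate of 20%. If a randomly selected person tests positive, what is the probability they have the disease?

Let D = the rare event, + = positive/flagged.
P(D) = 1/800
P(+|D) = 88/100 = 22/25
P(+|D') = 20/100 = 1/5
P(+) = P(+|D)P(D) + P(+|D')P(D')
     = \frac{22}{25} × \frac{1}{800} + \frac{1}{5} × \frac{799}{800}
     = \frac{4017}{20000}
P(D|+) = P(+|D)P(D)/P(+) = \frac{22}{4017}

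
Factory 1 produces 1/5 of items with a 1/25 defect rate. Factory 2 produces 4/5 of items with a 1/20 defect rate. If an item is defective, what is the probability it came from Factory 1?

Using Bayes' theorem:
P(F1) = 1/5, P(D|F1) = 1/25
P(F2) = 4/5, P(D|F2) = 1/20
P(D) = P(D|F1)P(F1) + P(D|F2)P(F2)
     = \frac{6}{125}
P(F1|D) = P(D|F1)P(F1) / P(D)
= \frac{1}{6}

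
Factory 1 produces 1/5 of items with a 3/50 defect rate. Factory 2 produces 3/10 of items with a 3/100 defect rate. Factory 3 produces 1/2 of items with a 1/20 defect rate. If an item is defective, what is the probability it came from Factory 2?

Using Bayes' theorem:
P(F1) = 1/5, P(D|F1) = 3/50
P(F2) = 3/10, P(D|F2) = 3/100
P(F3) = 1/2, P(D|F3) = 1/20
P(D) = P(D|F1)P(F1) + P(D|F2)P(F2) + P(D|F3)P(F3)
     = \frac{23}{500}
P(F2|D) = P(D|F2)P(F2) / P(D)
= \frac{9}{46}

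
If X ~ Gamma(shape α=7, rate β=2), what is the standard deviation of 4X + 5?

For X ~ Gamma(shape α=7, rate β=2):
Var(X) = \frac{7}{4}
SD(X) = √(Var(X)) = √(\frac{7}{4}) = \frac{\sqrt{7}}{2}
SD(4X + 5) = |4| × SD(X) = 4 × \frac{\sqrt{7}}{2} = 2 \sqrt{7}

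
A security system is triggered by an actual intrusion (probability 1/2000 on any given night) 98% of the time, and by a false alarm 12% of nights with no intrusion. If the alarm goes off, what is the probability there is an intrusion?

Let D = the rare event, + = positive/flagged.
P(D) = 1/2000
P(+|D) = 98/100 = 49/50
P(+|D') = 12/100 = 3/25
P(+) = P(+|D)P(D) + P(+|D')P(D')
     = \frac{49}{50} × \frac{1}{2000} + \frac{3}{25} × \frac{1999}{2000}
     = \frac{12043}{100000}
P(D|+) = P(+|D)P(D)/P(+) = \frac{49}{12043}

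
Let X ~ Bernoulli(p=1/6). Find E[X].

For X ~ Bernoulli(p=1/6), the expected value is:
E[X] = \frac{1}{6}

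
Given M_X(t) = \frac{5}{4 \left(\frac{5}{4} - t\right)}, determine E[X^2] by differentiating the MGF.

To find E[X^2], compute M^(2)(0):
M^(1)(t) = \frac{5}{4 \left(\frac{5}{4} - t\right)^{2}}
M^(2)(t) = \frac{5}{2 \left(\frac{5}{4} - t\right)^{3}}
M^(2)(0) = \frac{32}{25}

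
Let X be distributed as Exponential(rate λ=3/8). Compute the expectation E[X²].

Using the identity E[X²] = Var(X) + (E[X])²:
E[X] = \frac{8}{3}
Var(X) = \frac{64}{9}
E[X²] = \frac{64}{9} + (\frac{8}{3})²
= \frac{128}{9}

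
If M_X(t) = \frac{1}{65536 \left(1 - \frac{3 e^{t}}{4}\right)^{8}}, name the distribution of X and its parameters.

The MGF M(t) = \frac{1}{65536 \left(1 - \frac{3 e^{t}}{4}\right)^{8}} is the standard form for the NegativeBinomial distribution.
Comparing with the known MGF formula identifies: NegBin(r=8, p=1/4), X = failures before r-th success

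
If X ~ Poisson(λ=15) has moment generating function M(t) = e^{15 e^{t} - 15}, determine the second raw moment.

To find E[X^2], compute M^(2)(0):
M^(1)(t) = 15 e^{t} e^{15 e^{t} - 15}
M^(2)(t) = 225 e^{2 t} e^{15 e^{t} - 15} + 15 e^{t} e^{15 e^{t} - 15}
M^(2)(0) = 240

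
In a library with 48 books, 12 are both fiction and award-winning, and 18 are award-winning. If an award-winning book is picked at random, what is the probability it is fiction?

P(A ∩ B) = 12/48 = 1/4
P(B) = 18/48 = 3/8
P(A|B) = P(A ∩ B) / P(B) = (1/4) / (3/8) = 2/3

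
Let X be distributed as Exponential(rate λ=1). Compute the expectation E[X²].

Using the identity E[X²] = Var(X) + (E[X])²:
E[X] = 1
Var(X) = 1
E[X²] = 1 + (1)²
= 2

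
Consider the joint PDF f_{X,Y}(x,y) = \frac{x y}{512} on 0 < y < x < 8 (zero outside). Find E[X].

f_X(x) = ∫_0^x \frac{x y}{512} dy = \frac{x^{3}}{1024}
E[X] = ∫_0^8 x × (\frac{x^{3}}{1024}) dx = \frac{32}{5}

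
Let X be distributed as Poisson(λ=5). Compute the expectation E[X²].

Using the identity E[X²] = Var(X) + (E[X])²:
E[X] = 5
Var(X) = 5
E[X²] = 5 + (5)²
= 30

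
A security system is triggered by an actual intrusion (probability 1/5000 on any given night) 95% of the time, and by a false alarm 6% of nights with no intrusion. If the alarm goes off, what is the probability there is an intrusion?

Let D = the rare event, + = positive/flagged.
P(D) = 1/5000
P(+|D) = 95/100 = 19/20
P(+|D') = 6/100 = 3/50
P(+) = P(+|D)P(D) + P(+|D')P(D')
     = \frac{19}{20} × \frac{1}{5000} + \frac{3}{50} × \frac{4999}{5000}
     = \frac{30089}{500000}
P(D|+) = P(+|D)P(D)/P(+) = \frac{95}{30089}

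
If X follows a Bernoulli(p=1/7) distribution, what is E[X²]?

Using the identity E[X²] = Var(X) + (E[X])²:
E[X] = \frac{1}{7}
Var(X) = \frac{6}{49}
E[X²] = \frac{6}{49} + (\frac{1}{7})²
= \frac{1}{7}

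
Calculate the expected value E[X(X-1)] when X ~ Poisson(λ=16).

E[X(X-1)] = E[X² - X] = E[X²] - E[X]
E[X] = 16
E[X²] = Var(X) + (E[X])² = 16 + (16)² = 272
E[X(X-1)] = 272 - 16 = 256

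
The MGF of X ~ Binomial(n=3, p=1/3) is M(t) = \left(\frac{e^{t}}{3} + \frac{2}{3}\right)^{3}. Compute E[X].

To find E[X], compute M^(1)(0):
M^(1)(t) = \left(\frac{e^{t}}{3} + \frac{2}{3}\right)^{2} e^{t}
M^(1)(0) = 1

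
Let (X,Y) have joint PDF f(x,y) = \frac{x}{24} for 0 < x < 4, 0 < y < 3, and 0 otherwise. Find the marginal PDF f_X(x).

f_X(x) = ∫_0^3 f(x,y) dy
= ∫_0^3 \frac{x}{24} dy
= \frac{x}{8} for 0 < x < 4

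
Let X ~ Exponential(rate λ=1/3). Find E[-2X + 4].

For X ~ Exponential(rate λ=1/3):
E[X] = 3
E[-2X + 4] = -2 × E[X] + 4 = -2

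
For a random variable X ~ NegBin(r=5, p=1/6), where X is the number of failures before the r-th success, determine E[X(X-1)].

E[X(X-1)] = E[X² - X] = E[X²] - E[X]
E[X] = 25
E[X²] = Var(X) + (E[X])² = 150 + (25)² = 775
E[X(X-1)] = 775 - 25 = 750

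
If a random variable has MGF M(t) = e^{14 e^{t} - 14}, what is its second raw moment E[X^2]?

To find E[X^2], compute M^(2)(0):
M^(1)(t) = 14 e^{t} e^{14 e^{t} - 14}
M^(2)(t) = 196 e^{2 t} e^{14 e^{t} - 14} + 14 e^{t} e^{14 e^{t} - 14}
M^(2)(0) = 210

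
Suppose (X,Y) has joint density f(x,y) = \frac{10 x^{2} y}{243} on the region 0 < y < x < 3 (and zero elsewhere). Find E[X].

f_X(x) = ∫_0^x \frac{10 x^{2} y}{243} dy = \frac{5 x^{4}}{243}
E[X] = ∫_0^3 x × (\frac{5 x^{4}}{243}) dx = \frac{5}{2}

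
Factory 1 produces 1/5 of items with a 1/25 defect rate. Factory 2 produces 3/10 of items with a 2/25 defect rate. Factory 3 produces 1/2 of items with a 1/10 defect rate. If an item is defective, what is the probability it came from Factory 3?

Using Bayes' theorem:
P(F1) = 1/5, P(D|F1) = 1/25
P(F2) = 3/10, P(D|F2) = 2/25
P(F3) = 1/2, P(D|F3) = 1/10
P(D) = P(D|F1)P(F1) + P(D|F2)P(F2) + P(D|F3)P(F3)
     = \frac{41}{500}
P(F3|D) = P(D|F3)P(F3) / P(D)
= \frac{25}{41}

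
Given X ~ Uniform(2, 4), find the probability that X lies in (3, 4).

P(3 < X < 4) = ∫_{3}^{4} f(x) dx
where f(x) = \frac{1}{2}
= \frac{1}{2}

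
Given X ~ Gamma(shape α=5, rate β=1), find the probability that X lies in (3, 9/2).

P(3 < X < 9/2) = ∫_{3}^{9/2} f(x) dx
where f(x) = \frac{x^{4} e^{- x}}{24}
= - \frac{6131}{128 e^{\frac{9}{2}}} + \frac{131}{8 e^{3}}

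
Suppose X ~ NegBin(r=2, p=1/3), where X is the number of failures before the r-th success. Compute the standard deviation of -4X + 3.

For X ~ NegBin(r=2, p=1/3), where X is the number of failures before the r-th success:
Var(X) = 12
SD(X) = √(Var(X)) = √(12) = 2 \sqrt{3}
SD(-4X + 3) = |-4| × SD(X) = 4 × 2 \sqrt{3} = 8 \sqrt{3}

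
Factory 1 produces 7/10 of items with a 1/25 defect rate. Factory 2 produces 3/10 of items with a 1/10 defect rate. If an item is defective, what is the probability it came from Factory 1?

Using Bayes' theorem:
P(F1) = 7/10, P(D|F1) = 1/25
P(F2) = 3/10, P(D|F2) = 1/10
P(D) = P(D|F1)P(F1) + P(D|F2)P(F2)
     = \frac{29}{500}
P(F1|D) = P(D|F1)P(F1) / P(D)
= \frac{14}{29}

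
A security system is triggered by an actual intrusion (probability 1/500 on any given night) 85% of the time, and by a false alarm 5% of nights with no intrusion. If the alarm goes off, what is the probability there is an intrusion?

Let D = the rare event, + = positive/flagged.
P(D) = 1/500
P(+|D) = 85/100 = 17/20
P(+|D') = 5/100 = 1/20
P(+) = P(+|D)P(D) + P(+|D')P(D')
     = \frac{17}{20} × \frac{1}{500} + \frac{1}{20} × \frac{499}{500}
     = \frac{129}{2500}
P(D|+) = P(+|D)P(D)/P(+) = \frac{17}{516}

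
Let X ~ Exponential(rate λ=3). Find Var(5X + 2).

For X ~ Exponential(rate λ=3):
Var(X) = \frac{1}{9}
Var(5X + 2) = (5)² × Var(X) = 25 × \frac{1}{9} = \frac{25}{9}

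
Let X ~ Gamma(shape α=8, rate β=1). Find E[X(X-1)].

E[X(X-1)] = E[X² - X] = E[X²] - E[X]
E[X] = 8
E[X²] = Var(X) + (E[X])² = 8 + (8)² = 72
E[X(X-1)] = 72 - 8 = 64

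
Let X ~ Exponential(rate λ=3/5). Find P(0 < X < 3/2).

P(0 < X < 3/2) = ∫_{0}^{3/2} f(x) dx
where f(x) = \frac{3 e^{- \frac{3 x}{5}}}{5}
= 1 - e^{- \frac{9}{10}}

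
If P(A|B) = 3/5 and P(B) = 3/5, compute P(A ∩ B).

By definition, P(A|B) = P(A ∩ B) / P(B)
So P(A ∩ B) = P(A|B) × P(B)
= 3/5 × 3/5
= 9/25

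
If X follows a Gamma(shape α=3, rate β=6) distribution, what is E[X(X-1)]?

E[X(X-1)] = E[X² - X] = E[X²] - E[X]
E[X] = \frac{1}{2}
E[X²] = Var(X) + (E[X])² = \frac{1}{12} + (\frac{1}{2})² = \frac{1}{3}
E[X(X-1)] = \frac{1}{3} - \frac{1}{2} = - \frac{1}{6}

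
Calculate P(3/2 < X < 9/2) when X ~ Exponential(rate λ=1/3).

P(3/2 < X < 9/2) = ∫_{3/2}^{9/2} f(x) dx
where f(x) = \frac{e^{- \frac{x}{3}}}{3}
= - \frac{1 - e}{e^{\frac{3}{2}}}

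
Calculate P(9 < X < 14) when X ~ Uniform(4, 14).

P(9 < X < 14) = ∫_{9}^{14} f(x) dx
where f(x) = \frac{1}{10}
= \frac{1}{2}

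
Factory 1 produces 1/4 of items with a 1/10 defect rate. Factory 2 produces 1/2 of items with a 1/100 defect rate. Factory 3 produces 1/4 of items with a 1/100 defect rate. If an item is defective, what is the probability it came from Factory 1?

Using Bayes' theorem:
P(F1) = 1/4, P(D|F1) = 1/10
P(F2) = 1/2, P(D|F2) = 1/100
P(F3) = 1/4, P(D|F3) = 1/100
P(D) = P(D|F1)P(F1) + P(D|F2)P(F2) + P(D|F3)P(F3)
     = \frac{13}{400}
P(F1|D) = P(D|F1)P(F1) / P(D)
= \frac{10}{13}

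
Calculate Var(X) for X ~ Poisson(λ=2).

For X ~ Poisson(λ=2):
Var(X) = 2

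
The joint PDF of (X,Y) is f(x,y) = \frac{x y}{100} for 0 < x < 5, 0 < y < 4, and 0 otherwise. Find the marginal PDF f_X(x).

f_X(x) = ∫_0^4 f(x,y) dy
= ∫_0^4 \frac{x y}{100} dy
= \frac{2 x}{25} for 0 < x < 5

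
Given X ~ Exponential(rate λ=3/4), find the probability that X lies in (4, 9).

P(4 < X < 9) = ∫_{4}^{9} f(x) dx
where f(x) = \frac{3 e^{- \frac{3 x}{4}}}{4}
= - \frac{1}{e^{\frac{27}{4}}} + e^{-3}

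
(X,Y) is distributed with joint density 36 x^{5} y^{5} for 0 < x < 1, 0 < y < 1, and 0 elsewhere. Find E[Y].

E[Y] = ∫_0^1 ∫_0^1 y × f(x,y) dx dy
= \frac{6}{7}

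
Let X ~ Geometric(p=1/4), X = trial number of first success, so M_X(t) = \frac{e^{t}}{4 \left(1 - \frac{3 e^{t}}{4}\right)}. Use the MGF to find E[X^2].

To find E[X^2], compute M^(2)(0):
M^(1)(t) = \frac{e^{t}}{4 \left(1 - \frac{3 e^{t}}{4}\right)} + \frac{3 e^{2 t}}{16 \left(1 - \frac{3 e^{t}}{4}\right)^{2}}
M^(2)(t) = \frac{e^{t}}{4 \left(1 - \frac{3 e^{t}}{4}\right)} + \frac{9 e^{2 t}}{16 \left(1 - \frac{3 e^{t}}{4}\right)^{2}} + \frac{9 e^{3 t}}{32 \left(1 - \frac{3 e^{t}}{4}\right)^{3}}
M^(2)(0) = 28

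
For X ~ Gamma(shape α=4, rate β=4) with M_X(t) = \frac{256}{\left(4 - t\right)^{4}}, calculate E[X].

To find E[X], compute M^(1)(0):
M^(1)(t) = \frac{1024}{\left(4 - t\right)^{5}}
M^(1)(0) = 1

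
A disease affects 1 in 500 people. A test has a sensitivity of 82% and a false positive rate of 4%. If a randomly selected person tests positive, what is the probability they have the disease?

Let D = the rare event, + = positive/flagged.
P(D) = 1/500
P(+|D) = 82/100 = 41/50
P(+|D') = 4/100 = 1/25
P(+) = P(+|D)P(D) + P(+|D')P(D')
     = \frac{41}{50} × \frac{1}{500} + \frac{1}{25} × \frac{499}{500}
     = \frac{1039}{25000}
P(D|+) = P(+|D)P(D)/P(+) = \frac{41}{1039}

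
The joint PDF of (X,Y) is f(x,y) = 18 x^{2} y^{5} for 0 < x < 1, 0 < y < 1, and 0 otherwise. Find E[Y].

E[Y] = ∫_0^1 ∫_0^1 y × f(x,y) dx dy
= \frac{6}{7}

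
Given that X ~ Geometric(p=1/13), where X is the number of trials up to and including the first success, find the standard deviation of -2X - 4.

For X ~ Geometric(p=1/13), where X is the number of trials up to and including the first success:
Var(X) = 156
SD(X) = √(Var(X)) = √(156) = 2 \sqrt{39}
SD(-2X - 4) = |-2| × SD(X) = 2 × 2 \sqrt{39} = 4 \sqrt{39}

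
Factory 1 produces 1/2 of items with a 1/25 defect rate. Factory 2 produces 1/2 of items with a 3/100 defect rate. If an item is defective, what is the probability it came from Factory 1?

Using Bayes' theorem:
P(F1) = 1/2, P(D|F1) = 1/25
P(F2) = 1/2, P(D|F2) = 3/100
P(D) = P(D|F1)P(F1) + P(D|F2)P(F2)
     = \frac{7}{200}
P(F1|D) = P(D|F1)P(F1) / P(D)
= \frac{4}{7}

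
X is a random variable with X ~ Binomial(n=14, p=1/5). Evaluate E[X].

For X ~ Binomial(n=14, p=1/5), the expected value is:
E[X] = \frac{14}{5}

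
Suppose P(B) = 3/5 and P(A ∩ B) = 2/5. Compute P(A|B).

P(A|B) = P(A ∩ B) / P(B)
= (2/5) / (3/5)
= 2/3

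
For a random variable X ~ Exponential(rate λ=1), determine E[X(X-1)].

E[X(X-1)] = E[X² - X] = E[X²] - E[X]
E[X] = 1
E[X²] = Var(X) + (E[X])² = 1 + (1)² = 2
E[X(X-1)] = 2 - 1 = 1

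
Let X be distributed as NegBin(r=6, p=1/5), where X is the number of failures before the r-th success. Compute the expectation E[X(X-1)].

E[X(X-1)] = E[X² - X] = E[X²] - E[X]
E[X] = 24
E[X²] = Var(X) + (E[X])² = 120 + (24)² = 696
E[X(X-1)] = 696 - 24 = 672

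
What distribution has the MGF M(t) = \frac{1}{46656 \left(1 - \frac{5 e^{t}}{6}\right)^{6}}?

The MGF M(t) = \frac{1}{46656 \left(1 - \frac{5 e^{t}}{6}\right)^{6}} is the standard form for the NegativeBinomial distribution.
Comparing with the known MGF formula identifies: NegBin(r=6, p=1/6), X = failures before r-th success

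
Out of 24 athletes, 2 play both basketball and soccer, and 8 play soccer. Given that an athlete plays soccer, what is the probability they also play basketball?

P(A ∩ B) = 2/24 = 1/12
P(B) = 8/24 = 1/3
P(A|B) = P(A ∩ B) / P(B) = (1/12) / (1/3) = 1/4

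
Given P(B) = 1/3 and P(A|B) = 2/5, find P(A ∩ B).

By definition, P(A|B) = P(A ∩ B) / P(B)
So P(A ∩ B) = P(A|B) × P(B)
= 2/5 × 1/3
= 2/15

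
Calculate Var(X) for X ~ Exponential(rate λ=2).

For X ~ Exponential(rate λ=2):
Var(X) = \frac{1}{4}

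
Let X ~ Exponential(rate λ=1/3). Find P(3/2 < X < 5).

P(3/2 < X < 5) = ∫_{3/2}^{5} f(x) dx
where f(x) = \frac{e^{- \frac{x}{3}}}{3}
= - \frac{1}{e^{\frac{5}{3}}} + e^{- \frac{1}{2}}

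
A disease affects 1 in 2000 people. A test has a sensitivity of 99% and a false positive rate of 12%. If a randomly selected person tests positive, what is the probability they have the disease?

Let D = the rare event, + = positive/flagged.
P(D) = 1/2000
P(+|D) = 99/100
P(+|D') = 12/100 = 3/25
P(+) = P(+|D)P(D) + P(+|D')P(D')
     = \frac{99}{100} × \frac{1}{2000} + \frac{3}{25} × \frac{1999}{2000}
     = \frac{24087}{200000}
P(D|+) = P(+|D)P(D)/P(+) = \frac{33}{8029}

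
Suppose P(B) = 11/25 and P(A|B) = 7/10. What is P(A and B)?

By definition, P(A|B) = P(A ∩ B) / P(B)
So P(A ∩ B) = P(A|B) × P(B)
= 7/10 × 11/25
= 77/250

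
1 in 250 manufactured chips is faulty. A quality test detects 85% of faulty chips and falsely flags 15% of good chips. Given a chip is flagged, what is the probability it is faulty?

Let D = the rare event, + = positive/flagged.
P(D) = 1/250
P(+|D) = 85/100 = 17/20
P(+|D') = 15/100 = 3/20
P(+) = P(+|D)P(D) + P(+|D')P(D')
     = \frac{17}{20} × \frac{1}{250} + \frac{3}{20} × \frac{249}{250}
     = \frac{191}{1250}
P(D|+) = P(+|D)P(D)/P(+) = \frac{17}{764}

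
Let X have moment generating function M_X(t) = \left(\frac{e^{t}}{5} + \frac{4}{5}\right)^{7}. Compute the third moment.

To find E[X^3], compute M^(3)(0):
M^(1)(t) = \frac{7 \left(\frac{e^{t}}{5} + \frac{4}{5}\right)^{6} e^{t}}{5}
M^(2)(t) = \frac{7 \left(\frac{e^{t}}{5} + \frac{4}{5}\right)^{6} e^{t}}{5} + \frac{42 \left(\frac{e^{t}}{5} + \frac{4}{5}\right)^{5} e^{2 t}}{25}
M^(3)(t) = \frac{7 \left(\frac{e^{t}}{5} + \frac{4}{5}\right)^{6} e^{t}}{5} + \frac{126 \left(\frac{e^{t}}{5} + \frac{4}{5}\right)^{5} e^{2 t}}{25} + \frac{42 \left(\frac{e^{t}}{5} + \frac{4}{5}\right)^{4} e^{3 t}}{25}
M^(3)(0) = \frac{203}{25}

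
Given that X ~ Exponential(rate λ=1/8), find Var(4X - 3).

For X ~ Exponential(rate λ=1/8):
Var(X) = 64
Var(4X - 3) = (4)² × Var(X) = 16 × 64 = 1024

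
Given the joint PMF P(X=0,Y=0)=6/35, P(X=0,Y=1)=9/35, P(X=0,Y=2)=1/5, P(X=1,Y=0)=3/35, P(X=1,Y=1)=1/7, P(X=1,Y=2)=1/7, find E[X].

First find marginal of X:
P(X=0) = 22/35
P(X=1) = 13/35
E[X] = 0 × 22/35 + 1 × 13/35 = 13/35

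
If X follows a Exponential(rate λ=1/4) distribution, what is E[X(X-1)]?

E[X(X-1)] = E[X² - X] = E[X²] - E[X]
E[X] = 4
E[X²] = Var(X) + (E[X])² = 16 + (4)² = 32
E[X(X-1)] = 32 - 4 = 28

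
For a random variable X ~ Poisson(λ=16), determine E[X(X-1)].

E[X(X-1)] = E[X² - X] = E[X²] - E[X]
E[X] = 16
E[X²] = Var(X) + (E[X])² = 16 + (16)² = 272
E[X(X-1)] = 272 - 16 = 256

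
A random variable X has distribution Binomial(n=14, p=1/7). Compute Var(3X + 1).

For X ~ Binomial(n=14, p=1/7):
Var(X) = \frac{12}{7}
Var(3X + 1) = (3)² × Var(X) = 9 × \frac{12}{7} = \frac{108}{7}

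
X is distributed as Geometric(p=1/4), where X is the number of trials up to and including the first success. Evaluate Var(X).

For X ~ Geometric(p=1/4), where X is the number of trials up to and including the first success:
Var(X) = 12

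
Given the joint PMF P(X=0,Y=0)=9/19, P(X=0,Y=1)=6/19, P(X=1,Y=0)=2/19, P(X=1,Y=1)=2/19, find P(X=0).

P(X=0) = P(X=0,Y=0) + P(X=0,Y=1)
= 9/19 + 6/19
= 15/19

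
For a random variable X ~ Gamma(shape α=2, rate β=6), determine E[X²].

Using the identity E[X²] = Var(X) + (E[X])²:
E[X] = \frac{1}{3}
Var(X) = \frac{1}{18}
E[X²] = \frac{1}{18} + (\frac{1}{3})²
= \frac{1}{6}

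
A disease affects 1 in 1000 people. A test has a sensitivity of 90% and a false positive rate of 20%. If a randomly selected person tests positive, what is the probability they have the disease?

Let D = the rare event, + = positive/flagged.
P(D) = 1/1000
P(+|D) = 90/100 = 9/10
P(+|D') = 20/100 = 1/5
P(+) = P(+|D)P(D) + P(+|D')P(D')
     = \frac{9}{10} × \frac{1}{1000} + \frac{1}{5} × \frac{999}{1000}
     = \frac{2007}{10000}
P(D|+) = P(+|D)P(D)/P(+) = \frac{1}{223}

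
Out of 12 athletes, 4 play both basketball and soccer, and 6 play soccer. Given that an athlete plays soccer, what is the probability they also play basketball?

P(A ∩ B) = 4/12 = 1/3
P(B) = 6/12 = 1/2
P(A|B) = P(A ∩ B) / P(B) = (1/3) / (1/2) = 2/3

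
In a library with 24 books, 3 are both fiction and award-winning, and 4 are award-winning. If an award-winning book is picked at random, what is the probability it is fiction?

P(A ∩ B) = 3/24 = 1/8
P(B) = 4/24 = 1/6
P(A|B) = P(A ∩ B) / P(B) = (1/8) / (1/6) = 3/4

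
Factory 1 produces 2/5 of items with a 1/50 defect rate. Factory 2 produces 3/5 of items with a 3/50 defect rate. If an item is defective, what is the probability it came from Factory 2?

Using Bayes' theorem:
P(F1) = 2/5, P(D|F1) = 1/50
P(F2) = 3/5, P(D|F2) = 3/50
P(D) = P(D|F1)P(F1) + P(D|F2)P(F2)
     = \frac{11}{250}
P(F2|D) = P(D|F2)P(F2) / P(D)
= \frac{9}{11}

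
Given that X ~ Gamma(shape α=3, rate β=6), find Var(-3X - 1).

For X ~ Gamma(shape α=3, rate β=6):
Var(X) = \frac{1}{12}
Var(-3X - 1) = (-3)² × Var(X) = 9 × \frac{1}{12} = \frac{3}{4}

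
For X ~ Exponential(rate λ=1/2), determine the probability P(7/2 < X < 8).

P(7/2 < X < 8) = ∫_{7/2}^{8} f(x) dx
where f(x) = \frac{e^{- \frac{x}{2}}}{2}
= - \frac{1}{e^{4}} + e^{- \frac{7}{4}}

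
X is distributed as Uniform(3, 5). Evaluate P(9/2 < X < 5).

P(9/2 < X < 5) = ∫_{9/2}^{5} f(x) dx
where f(x) = \frac{1}{2}
= \frac{1}{4}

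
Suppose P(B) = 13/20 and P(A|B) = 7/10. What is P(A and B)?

By definition, P(A|B) = P(A ∩ B) / P(B)
So P(A ∩ B) = P(A|B) × P(B)
= 7/10 × 13/20
= 91/200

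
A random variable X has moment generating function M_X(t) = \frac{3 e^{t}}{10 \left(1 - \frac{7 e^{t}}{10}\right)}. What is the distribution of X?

The MGF M(t) = \frac{3 e^{t}}{10 \left(1 - \frac{7 e^{t}}{10}\right)} is the standard form for the Geometric distribution.
Comparing with the known MGF formula identifies: Geometric(p=3/10), X = trial number of first success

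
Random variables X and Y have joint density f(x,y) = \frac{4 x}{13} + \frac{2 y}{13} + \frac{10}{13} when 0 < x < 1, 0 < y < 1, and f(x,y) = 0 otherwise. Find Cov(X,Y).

E[XY] = ∫∫ xy × f(x,y) dx dy = \frac{7}{26}
E[X] = \frac{41}{78}
E[Y] = \frac{20}{39}
Cov(X,Y) = E[XY] - E[X]E[Y] = - \frac{1}{3042}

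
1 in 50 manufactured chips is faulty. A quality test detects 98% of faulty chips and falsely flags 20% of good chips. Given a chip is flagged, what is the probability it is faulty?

Let D = the rare event, + = positive/flagged.
P(D) = 1/50
P(+|D) = 98/100 = 49/50
P(+|D') = 20/100 = 1/5
P(+) = P(+|D)P(D) + P(+|D')P(D')
     = \frac{49}{50} × \frac{1}{50} + \frac{1}{5} × \frac{49}{50}
     = \frac{539}{2500}
P(D|+) = P(+|D)P(D)/P(+) = \frac{1}{11}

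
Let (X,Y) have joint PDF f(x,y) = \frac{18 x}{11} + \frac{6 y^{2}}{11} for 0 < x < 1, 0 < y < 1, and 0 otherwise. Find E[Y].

E[Y] = ∫_0^1 ∫_0^1 y × f(x,y) dx dy
= \frac{6}{11}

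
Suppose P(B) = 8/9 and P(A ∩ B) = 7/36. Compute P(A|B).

P(A|B) = P(A ∩ B) / P(B)
= (7/36) / (8/9)
= 7/32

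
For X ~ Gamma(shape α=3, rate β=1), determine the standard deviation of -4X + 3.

For X ~ Gamma(shape α=3, rate β=1):
Var(X) = 3
SD(X) = √(Var(X)) = √(3) = \sqrt{3}
SD(-4X + 3) = |-4| × SD(X) = 4 × \sqrt{3} = 4 \sqrt{3}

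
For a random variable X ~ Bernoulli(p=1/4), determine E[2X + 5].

For X ~ Bernoulli(p=1/4):
E[X] = \frac{1}{4}
E[2X + 5] = 2 × E[X] + 5 = \frac{11}{2}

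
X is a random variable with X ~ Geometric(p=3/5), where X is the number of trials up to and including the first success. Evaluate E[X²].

Using the identity E[X²] = Var(X) + (E[X])²:
E[X] = \frac{5}{3}
Var(X) = \frac{10}{9}
E[X²] = \frac{10}{9} + (\frac{5}{3})²
= \frac{35}{9}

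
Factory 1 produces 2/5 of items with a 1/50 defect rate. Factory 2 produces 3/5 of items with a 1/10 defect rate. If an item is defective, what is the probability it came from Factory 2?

Using Bayes' theorem:
P(F1) = 2/5, P(D|F1) = 1/50
P(F2) = 3/5, P(D|F2) = 1/10
P(D) = P(D|F1)P(F1) + P(D|F2)P(F2)
     = \frac{17}{250}
P(F2|D) = P(D|F2)P(F2) / P(D)
= \frac{15}{17}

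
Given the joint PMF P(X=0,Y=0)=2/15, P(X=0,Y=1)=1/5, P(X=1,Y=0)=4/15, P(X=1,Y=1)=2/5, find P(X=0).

P(X=0) = P(X=0,Y=0) + P(X=0,Y=1)
= 2/15 + 1/5
= 1/3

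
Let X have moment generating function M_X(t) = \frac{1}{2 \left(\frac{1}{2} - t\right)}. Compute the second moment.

To find E[X^2], compute M^(2)(0):
M^(1)(t) = \frac{1}{2 \left(\frac{1}{2} - t\right)^{2}}
M^(2)(t) = \frac{1}{\left(\frac{1}{2} - t\right)^{3}}
M^(2)(0) = 8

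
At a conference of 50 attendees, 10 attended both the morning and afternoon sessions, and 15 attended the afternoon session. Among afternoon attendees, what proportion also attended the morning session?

P(A ∩ B) = 10/50 = 1/5
P(B) = 15/50 = 3/10
P(A|B) = P(A ∩ B) / P(B) = (1/5) / (3/10) = 2/3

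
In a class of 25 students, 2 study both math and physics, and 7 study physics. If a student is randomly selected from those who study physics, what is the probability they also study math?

P(A ∩ B) = 2/25
P(B) = 7/25
P(A|B) = P(A ∩ B) / P(B) = (2/25) / (7/25) = 2/7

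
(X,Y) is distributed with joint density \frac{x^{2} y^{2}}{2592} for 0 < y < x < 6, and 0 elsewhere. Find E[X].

f_X(x) = ∫_0^x \frac{x^{2} y^{2}}{2592} dy = \frac{x^{5}}{7776}
E[X] = ∫_0^6 x × (\frac{x^{5}}{7776}) dx = \frac{36}{7}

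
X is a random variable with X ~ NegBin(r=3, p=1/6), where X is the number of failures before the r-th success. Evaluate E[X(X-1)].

E[X(X-1)] = E[X² - X] = E[X²] - E[X]
E[X] = 15
E[X²] = Var(X) + (E[X])² = 90 + (15)² = 315
E[X(X-1)] = 315 - 15 = 300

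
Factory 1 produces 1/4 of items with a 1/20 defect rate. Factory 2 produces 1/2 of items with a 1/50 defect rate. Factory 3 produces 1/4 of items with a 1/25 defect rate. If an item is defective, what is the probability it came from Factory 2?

Using Bayes' theorem:
P(F1) = 1/4, P(D|F1) = 1/20
P(F2) = 1/2, P(D|F2) = 1/50
P(F3) = 1/4, P(D|F3) = 1/25
P(D) = P(D|F1)P(F1) + P(D|F2)P(F2) + P(D|F3)P(F3)
     = \frac{13}{400}
P(F2|D) = P(D|F2)P(F2) / P(D)
= \frac{4}{13}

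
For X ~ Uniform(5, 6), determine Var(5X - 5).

For X ~ Uniform(5, 6):
Var(X) = \frac{1}{12}
Var(5X - 5) = (5)² × Var(X) = 25 × \frac{1}{12} = \frac{25}{12}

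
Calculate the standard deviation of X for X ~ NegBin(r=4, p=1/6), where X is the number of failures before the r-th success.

For X ~ NegBin(r=4, p=1/6), where X is the number of failures before the r-th success:
Var(X) = 120
SD(X) = √(Var(X)) = √(120) = 2 \sqrt{30}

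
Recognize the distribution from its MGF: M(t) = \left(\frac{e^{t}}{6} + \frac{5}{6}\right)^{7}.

The MGF M(t) = \left(\frac{e^{t}}{6} + \frac{5}{6}\right)^{7} is the standard form for the Binomial distribution.
Comparing with the known MGF formula identifies: Binomial(n=7, p=1/6)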